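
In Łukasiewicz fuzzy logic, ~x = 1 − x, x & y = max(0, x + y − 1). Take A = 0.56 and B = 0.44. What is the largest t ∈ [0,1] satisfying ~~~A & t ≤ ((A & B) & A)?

~A = 1 − 0.56 = 0.44
~~A = 1 − 0.44 = 0.56
~~~A = 1 − 0.56 = 0.44
So the left factor is ~~~A = 0.44.
A & B = max(0, 0.56 + 0.44 − 1) = max(0, 0.00) = 0.00
(A & B) & A = max(0, 0.00 + 0.56 − 1) = max(0, -0.44) = 0.00
So the right-hand bound is (A & B) & A = 0.00.
The residuum of the Łukasiewicz t-norm gives the supremum: min(1, 1 − 0.44 + 0.00).
1 − 0.44 + 0.00 = 0.56, so t = min(1, 0.56) = 0.56.
Check: 0.44 & 0.56 = max(0, 0.00) = 0.00 ≤ 0.00.

0.56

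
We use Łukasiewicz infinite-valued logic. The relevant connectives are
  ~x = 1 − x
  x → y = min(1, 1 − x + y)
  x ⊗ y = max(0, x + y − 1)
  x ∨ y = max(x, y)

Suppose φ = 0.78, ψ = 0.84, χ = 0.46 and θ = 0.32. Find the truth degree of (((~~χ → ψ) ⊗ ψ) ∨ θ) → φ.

~χ = 1 − 0.46 = 0.54
~~χ = 1 − 0.54 = 0.46
~~χ → ψ = min(1, 1 − 0.46 + 0.84) = min(1, 1.38) = 1.00
(~~χ → ψ) ⊗ ψ = max(0, 1.00 + 0.84 − 1) = max(0, 0.84) = 0.84
((~~χ → ψ) ⊗ ψ) ∨ θ = max(0.84, 0.32) = 0.84
(((~~χ → ψ) ⊗ ψ) ∨ θ) → φ = min(1, 1 − 0.84 + 0.78) = min(1, 0.94) = 0.94

0.94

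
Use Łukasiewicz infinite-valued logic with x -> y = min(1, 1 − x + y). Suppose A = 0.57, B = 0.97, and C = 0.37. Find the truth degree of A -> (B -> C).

0.83

B -> C = min(1, 1 − 0.97 + 0.37) = min(1, 0.40) = 0.40
A -> (B -> C) = min(1, 1 − 0.57 + 0.40) = min(1, 0.83) = 0.83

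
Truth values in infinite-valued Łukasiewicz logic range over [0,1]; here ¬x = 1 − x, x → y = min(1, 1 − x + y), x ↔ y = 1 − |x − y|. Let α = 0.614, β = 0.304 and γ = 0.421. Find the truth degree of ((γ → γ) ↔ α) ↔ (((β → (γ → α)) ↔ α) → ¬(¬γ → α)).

0.772

γ → γ = min(1, 1 − 0.421 + 0.421) = min(1, 1.000) = 1.000
(γ → γ) ↔ α = 1 − |1.000 − 0.614| = 1 − 0.386 = 0.614
γ → α = min(1, 1 − 0.421 + 0.614) = min(1, 1.193) = 1.000
β → (γ → α) = min(1, 1 − 0.304 + 1.000) = min(1, 1.696) = 1.000
(β → (γ → α)) ↔ α = 1 − |1.000 − 0.614| = 1 − 0.386 = 0.614
¬γ = 1 − 0.421 = 0.579
¬γ → α = min(1, 1 − 0.579 + 0.614) = min(1, 1.035) = 1.000
¬(¬γ → α) = 1 − 1.000 = 0.000
((β → (γ → α)) ↔ α) → ¬(¬γ → α) = min(1, 1 − 0.614 + 0.000) = min(1, 0.386) = 0.386
((γ → γ) ↔ α) ↔ (((β → (γ → α)) ↔ α) → ¬(¬γ → α)) = 1 − |0.614 − 0.386| = 1 − 0.228 = 0.772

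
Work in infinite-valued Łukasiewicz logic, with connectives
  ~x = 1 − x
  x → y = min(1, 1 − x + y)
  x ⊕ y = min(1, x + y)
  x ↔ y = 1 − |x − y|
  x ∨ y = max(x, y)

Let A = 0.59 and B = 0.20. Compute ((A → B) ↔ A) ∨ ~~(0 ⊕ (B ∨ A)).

0.98

A → B = min(1, 1 − 0.59 + 0.20) = min(1, 0.61) = 0.61
(A → B) ↔ A = 1 − |0.61 − 0.59| = 1 − 0.02 = 0.98
B ∨ A = max(0.20, 0.59) = 0.59
0 ⊕ (B ∨ A) = min(1, 0.00 + 0.59) = min(1, 0.59) = 0.59
~(0 ⊕ (B ∨ A)) = 1 − 0.59 = 0.41
~~(0 ⊕ (B ∨ A)) = 1 − 0.41 = 0.59
((A → B) ↔ A) ∨ ~~(0 ⊕ (B ∨ A)) = max(0.98, 0.59) = 0.98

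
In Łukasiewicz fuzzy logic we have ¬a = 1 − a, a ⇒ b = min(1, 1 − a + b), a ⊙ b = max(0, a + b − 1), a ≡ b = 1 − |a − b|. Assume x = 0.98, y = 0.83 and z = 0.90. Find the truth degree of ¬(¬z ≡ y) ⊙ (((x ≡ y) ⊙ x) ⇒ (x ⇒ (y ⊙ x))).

¬z = 1 − 0.90 = 0.10
¬z ≡ y = 1 − |0.10 − 0.83| = 1 − 0.73 = 0.27
¬(¬z ≡ y) = 1 − 0.27 = 0.73
x ≡ y = 1 − |0.98 − 0.83| = 1 − 0.15 = 0.85
(x ≡ y) ⊙ x = max(0, 0.85 + 0.98 − 1) = max(0, 0.83) = 0.83
y ⊙ x = max(0, 0.83 + 0.98 − 1) = max(0, 0.81) = 0.81
x ⇒ (y ⊙ x) = min(1, 1 − 0.98 + 0.81) = min(1, 0.83) = 0.83
((x ≡ y) ⊙ x) ⇒ (x ⇒ (y ⊙ x)) = min(1, 1 − 0.83 + 0.83) = min(1, 1.00) = 1.00
¬(¬z ≡ y) ⊙ (((x ≡ y) ⊙ x) ⇒ (x ⇒ (y ⊙ x))) = max(0, 0.73 + 1.00 − 1) = max(0, 0.73) = 0.73

0.73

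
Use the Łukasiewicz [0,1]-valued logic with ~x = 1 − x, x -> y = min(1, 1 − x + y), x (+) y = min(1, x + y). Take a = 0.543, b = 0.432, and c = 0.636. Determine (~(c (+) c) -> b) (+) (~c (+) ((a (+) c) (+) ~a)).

1.000

c (+) c = min(1, 0.636 + 0.636) = min(1, 1.272) = 1.000
~(c (+) c) = 1 − 1.000 = 0.000
~(c (+) c) -> b = min(1, 1 − 0.000 + 0.432) = min(1, 1.432) = 1.000
~c = 1 − 0.636 = 0.364
a (+) c = min(1, 0.543 + 0.636) = min(1, 1.179) = 1.000
~a = 1 − 0.543 = 0.457
(a (+) c) (+) ~a = min(1, 1.000 + 0.457) = min(1, 1.457) = 1.000
~c (+) ((a (+) c) (+) ~a) = min(1, 0.364 + 1.000) = min(1, 1.364) = 1.000
(~(c (+) c) -> b) (+) (~c (+) ((a (+) c) (+) ~a)) = min(1, 1.000 + 1.000) = min(1, 2.000) = 1.000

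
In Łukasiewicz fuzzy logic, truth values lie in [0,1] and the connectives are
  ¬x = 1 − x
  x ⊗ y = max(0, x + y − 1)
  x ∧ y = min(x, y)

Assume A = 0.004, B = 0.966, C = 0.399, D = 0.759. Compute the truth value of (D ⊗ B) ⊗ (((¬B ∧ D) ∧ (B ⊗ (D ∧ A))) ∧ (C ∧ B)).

0.000

D ⊗ B = max(0, 0.759 + 0.966 − 1) = max(0, 0.725) = 0.725
¬B = 1 − 0.966 = 0.034
¬B ∧ D = min(0.034, 0.759) = 0.034
D ∧ A = min(0.759, 0.004) = 0.004
B ⊗ (D ∧ A) = max(0, 0.966 + 0.004 − 1) = max(0, -0.030) = 0.000
(¬B ∧ D) ∧ (B ⊗ (D ∧ A)) = min(0.034, 0.000) = 0.000
C ∧ B = min(0.399, 0.966) = 0.399
((¬B ∧ D) ∧ (B ⊗ (D ∧ A))) ∧ (C ∧ B) = min(0.000, 0.399) = 0.000
(D ⊗ B) ⊗ (((¬B ∧ D) ∧ (B ⊗ (D ∧ A))) ∧ (C ∧ B)) = max(0, 0.725 + 0.000 − 1) = max(0, -0.275) = 0.000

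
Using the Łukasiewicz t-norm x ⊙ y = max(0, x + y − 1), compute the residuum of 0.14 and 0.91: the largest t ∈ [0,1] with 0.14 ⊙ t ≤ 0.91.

1.00

The residuum of the Łukasiewicz t-norm gives the supremum: min(1, 1 − 0.14 + 0.91).
1 − 0.14 + 0.91 = 1.77, so t = min(1, 1.77) = 1.00.
Check: 0.14 ⊙ 1.00 = max(0, 0.14) = 0.14 ≤ 0.91.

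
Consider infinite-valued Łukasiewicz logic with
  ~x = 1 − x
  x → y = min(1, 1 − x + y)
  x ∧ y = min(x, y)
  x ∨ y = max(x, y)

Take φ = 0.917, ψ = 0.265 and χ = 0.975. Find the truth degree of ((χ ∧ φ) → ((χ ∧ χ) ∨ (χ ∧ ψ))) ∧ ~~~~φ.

0.917

χ ∧ φ = min(0.975, 0.917) = 0.917
χ ∧ χ = min(0.975, 0.975) = 0.975
χ ∧ ψ = min(0.975, 0.265) = 0.265
(χ ∧ χ) ∨ (χ ∧ ψ) = max(0.975, 0.265) = 0.975
(χ ∧ φ) → ((χ ∧ χ) ∨ (χ ∧ ψ)) = min(1, 1 − 0.917 + 0.975) = min(1, 1.058) = 1.000
~φ = 1 − 0.917 = 0.083
~~φ = 1 − 0.083 = 0.917
~~~φ = 1 − 0.917 = 0.083
~~~~φ = 1 − 0.083 = 0.917
((χ ∧ φ) → ((χ ∧ χ) ∨ (χ ∧ ψ))) ∧ ~~~~φ = min(1.000, 0.917) = 0.917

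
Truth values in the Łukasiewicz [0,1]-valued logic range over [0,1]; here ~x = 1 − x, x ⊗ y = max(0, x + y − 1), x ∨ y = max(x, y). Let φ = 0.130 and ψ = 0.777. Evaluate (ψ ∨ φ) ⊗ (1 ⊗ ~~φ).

0.000

ψ ∨ φ = max(0.777, 0.130) = 0.777
~φ = 1 − 0.130 = 0.870
~~φ = 1 − 0.870 = 0.130
1 ⊗ ~~φ = max(0, 1.000 + 0.130 − 1) = max(0, 0.130) = 0.130
(ψ ∨ φ) ⊗ (1 ⊗ ~~φ) = max(0, 0.777 + 0.130 − 1) = max(0, -0.093) = 0.000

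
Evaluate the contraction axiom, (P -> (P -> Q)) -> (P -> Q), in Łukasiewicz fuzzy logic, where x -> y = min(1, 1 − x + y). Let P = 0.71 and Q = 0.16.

P -> Q = min(1, 1 − 0.71 + 0.16) = min(1, 0.45) = 0.45
P -> (P -> Q) = min(1, 1 − 0.71 + 0.45) = min(1, 0.74) = 0.74
(P -> (P -> Q)) -> (P -> Q) = min(1, 1 − 0.74 + 0.45) = min(1, 0.71) = 0.71
(The value 0.71 < 1 shows this instance is not satisfied; fails in Ł∞ (the t-norm is not idempotent).)

0.71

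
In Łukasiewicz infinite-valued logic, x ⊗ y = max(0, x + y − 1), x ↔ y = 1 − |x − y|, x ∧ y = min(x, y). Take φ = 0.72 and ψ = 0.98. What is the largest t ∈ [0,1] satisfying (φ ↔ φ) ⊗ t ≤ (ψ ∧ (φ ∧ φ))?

φ ↔ φ = 1 − |0.72 − 0.72| = 1 − 0.00 = 1.00
So the left factor is φ ↔ φ = 1.00.
φ ∧ φ = min(0.72, 0.72) = 0.72
ψ ∧ (φ ∧ φ) = min(0.98, 0.72) = 0.72
So the right-hand bound is ψ ∧ (φ ∧ φ) = 0.72.
The residuum of the Łukasiewicz t-norm gives the supremum: min(1, 1 − 1.00 + 0.72).
1 − 1.00 + 0.72 = 0.72, so t = min(1, 0.72) = 0.72.
Check: 1.00 ⊗ 0.72 = max(0, 0.72) = 0.72 ≤ 0.72.

0.72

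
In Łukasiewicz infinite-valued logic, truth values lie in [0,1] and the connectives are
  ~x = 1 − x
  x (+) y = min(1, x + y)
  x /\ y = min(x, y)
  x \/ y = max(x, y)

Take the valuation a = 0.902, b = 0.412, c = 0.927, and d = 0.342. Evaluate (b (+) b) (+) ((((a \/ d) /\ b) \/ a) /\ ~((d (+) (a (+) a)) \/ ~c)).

b (+) b = min(1, 0.412 + 0.412) = min(1, 0.824) = 0.824
a \/ d = max(0.902, 0.342) = 0.902
(a \/ d) /\ b = min(0.902, 0.412) = 0.412
((a \/ d) /\ b) \/ a = max(0.412, 0.902) = 0.902
a (+) a = min(1, 0.902 + 0.902) = min(1, 1.804) = 1.000
d (+) (a (+) a) = min(1, 0.342 + 1.000) = min(1, 1.342) = 1.000
~c = 1 − 0.927 = 0.073
(d (+) (a (+) a)) \/ ~c = max(1.000, 0.073) = 1.000
~((d (+) (a (+) a)) \/ ~c) = 1 − 1.000 = 0.000
(((a \/ d) /\ b) \/ a) /\ ~((d (+) (a (+) a)) \/ ~c) = min(0.902, 0.000) = 0.000
(b (+) b) (+) ((((a \/ d) /\ b) \/ a) /\ ~((d (+) (a (+) a)) \/ ~c)) = min(1, 0.824 + 0.000) = min(1, 0.824) = 0.824

0.824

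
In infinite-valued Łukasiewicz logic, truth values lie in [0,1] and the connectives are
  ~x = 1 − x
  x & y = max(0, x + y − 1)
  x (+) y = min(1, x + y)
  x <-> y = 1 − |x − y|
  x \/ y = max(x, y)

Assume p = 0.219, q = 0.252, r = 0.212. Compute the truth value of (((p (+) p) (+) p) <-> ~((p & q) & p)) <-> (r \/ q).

p (+) p = min(1, 0.219 + 0.219) = min(1, 0.438) = 0.438
(p (+) p) (+) p = min(1, 0.438 + 0.219) = min(1, 0.657) = 0.657
p & q = max(0, 0.219 + 0.252 − 1) = max(0, -0.529) = 0.000
(p & q) & p = max(0, 0.000 + 0.219 − 1) = max(0, -0.781) = 0.000
~((p & q) & p) = 1 − 0.000 = 1.000
((p (+) p) (+) p) <-> ~((p & q) & p) = 1 − |0.657 − 1.000| = 1 − 0.343 = 0.657
r \/ q = max(0.212, 0.252) = 0.252
(((p (+) p) (+) p) <-> ~((p & q) & p)) <-> (r \/ q) = 1 − |0.657 − 0.252| = 1 − 0.405 = 0.595

0.595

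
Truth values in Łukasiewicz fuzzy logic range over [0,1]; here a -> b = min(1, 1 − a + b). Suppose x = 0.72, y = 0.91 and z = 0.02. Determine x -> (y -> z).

y -> z = min(1, 1 − 0.91 + 0.02) = min(1, 0.11) = 0.11
x -> (y -> z) = min(1, 1 − 0.72 + 0.11) = min(1, 0.39) = 0.39

0.39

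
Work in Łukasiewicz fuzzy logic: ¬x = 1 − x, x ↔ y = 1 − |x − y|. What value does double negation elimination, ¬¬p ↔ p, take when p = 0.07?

¬p = 1 − 0.07 = 0.93
¬¬p = 1 − 0.93 = 0.07
¬¬p ↔ p = 1 − |0.07 − 0.07| = 1 − 0.00 = 1.00
(As expected: always 1 in Ł∞ since negation is involutive.)

1.00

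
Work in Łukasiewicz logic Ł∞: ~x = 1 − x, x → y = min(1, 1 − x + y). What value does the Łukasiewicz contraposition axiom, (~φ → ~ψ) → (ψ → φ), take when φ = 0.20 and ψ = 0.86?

~φ = 1 − 0.20 = 0.80
~ψ = 1 − 0.86 = 0.14
~φ → ~ψ = min(1, 1 − 0.80 + 0.14) = min(1, 0.34) = 0.34
ψ → φ = min(1, 1 − 0.86 + 0.20) = min(1, 0.34) = 0.34
(~φ → ~ψ) → (ψ → φ) = min(1, 1 − 0.34 + 0.34) = min(1, 1.00) = 1.00
(As expected: an axiom of Ł∞, always 1.)

1.00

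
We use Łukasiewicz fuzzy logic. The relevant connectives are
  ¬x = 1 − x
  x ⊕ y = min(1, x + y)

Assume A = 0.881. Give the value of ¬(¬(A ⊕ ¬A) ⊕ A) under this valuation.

¬A = 1 − 0.881 = 0.119
A ⊕ ¬A = min(1, 0.881 + 0.119) = min(1, 1.000) = 1.000
¬(A ⊕ ¬A) = 1 − 1.000 = 0.000
¬(A ⊕ ¬A) ⊕ A = min(1, 0.000 + 0.881) = min(1, 0.881) = 0.881
¬(¬(A ⊕ ¬A) ⊕ A) = 1 − 0.881 = 0.119

0.119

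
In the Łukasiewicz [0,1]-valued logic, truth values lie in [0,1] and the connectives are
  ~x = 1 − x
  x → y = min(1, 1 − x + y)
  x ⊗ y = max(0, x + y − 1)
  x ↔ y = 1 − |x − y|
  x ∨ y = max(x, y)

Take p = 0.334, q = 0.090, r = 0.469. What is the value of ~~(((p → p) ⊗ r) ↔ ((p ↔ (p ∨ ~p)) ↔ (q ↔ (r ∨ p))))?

p → p = min(1, 1 − 0.334 + 0.334) = min(1, 1.000) = 1.000
(p → p) ⊗ r = max(0, 1.000 + 0.469 − 1) = max(0, 0.469) = 0.469
~p = 1 − 0.334 = 0.666
p ∨ ~p = max(0.334, 0.666) = 0.666
p ↔ (p ∨ ~p) = 1 − |0.334 − 0.666| = 1 − 0.332 = 0.668
r ∨ p = max(0.469, 0.334) = 0.469
q ↔ (r ∨ p) = 1 − |0.090 − 0.469| = 1 − 0.379 = 0.621
(p ↔ (p ∨ ~p)) ↔ (q ↔ (r ∨ p)) = 1 − |0.668 − 0.621| = 1 − 0.047 = 0.953
((p → p) ⊗ r) ↔ ((p ↔ (p ∨ ~p)) ↔ (q ↔ (r ∨ p))) = 1 − |0.469 − 0.953| = 1 − 0.484 = 0.516
~(((p → p) ⊗ r) ↔ ((p ↔ (p ∨ ~p)) ↔ (q ↔ (r ∨ p)))) = 1 − 0.516 = 0.484
~~(((p → p) ⊗ r) ↔ ((p ↔ (p ∨ ~p)) ↔ (q ↔ (r ∨ p)))) = 1 − 0.484 = 0.516

0.516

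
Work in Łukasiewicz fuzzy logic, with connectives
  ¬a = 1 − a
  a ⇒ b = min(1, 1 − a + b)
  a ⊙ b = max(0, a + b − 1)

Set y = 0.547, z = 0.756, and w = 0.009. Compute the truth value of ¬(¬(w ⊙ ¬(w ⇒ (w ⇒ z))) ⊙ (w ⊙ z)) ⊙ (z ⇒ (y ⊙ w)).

w ⇒ z = min(1, 1 − 0.009 + 0.756) = min(1, 1.747) = 1.000
w ⇒ (w ⇒ z) = min(1, 1 − 0.009 + 1.000) = min(1, 1.991) = 1.000
¬(w ⇒ (w ⇒ z)) = 1 − 1.000 = 0.000
w ⊙ ¬(w ⇒ (w ⇒ z)) = max(0, 0.009 + 0.000 − 1) = max(0, -0.991) = 0.000
¬(w ⊙ ¬(w ⇒ (w ⇒ z))) = 1 − 0.000 = 1.000
w ⊙ z = max(0, 0.009 + 0.756 − 1) = max(0, -0.235) = 0.000
¬(w ⊙ ¬(w ⇒ (w ⇒ z))) ⊙ (w ⊙ z) = max(0, 1.000 + 0.000 − 1) = max(0, 0.000) = 0.000
¬(¬(w ⊙ ¬(w ⇒ (w ⇒ z))) ⊙ (w ⊙ z)) = 1 − 0.000 = 1.000
y ⊙ w = max(0, 0.547 + 0.009 − 1) = max(0, -0.444) = 0.000
z ⇒ (y ⊙ w) = min(1, 1 − 0.756 + 0.000) = min(1, 0.244) = 0.244
¬(¬(w ⊙ ¬(w ⇒ (w ⇒ z))) ⊙ (w ⊙ z)) ⊙ (z ⇒ (y ⊙ w)) = max(0, 1.000 + 0.244 − 1) = max(0, 0.244) = 0.244

0.244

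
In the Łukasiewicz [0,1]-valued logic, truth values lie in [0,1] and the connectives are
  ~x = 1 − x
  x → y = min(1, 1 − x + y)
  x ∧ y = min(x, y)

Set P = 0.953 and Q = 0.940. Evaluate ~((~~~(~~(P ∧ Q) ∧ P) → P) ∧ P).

P ∧ Q = min(0.953, 0.940) = 0.940
~(P ∧ Q) = 1 − 0.940 = 0.060
~~(P ∧ Q) = 1 − 0.060 = 0.940
~~(P ∧ Q) ∧ P = min(0.940, 0.953) = 0.940
~(~~(P ∧ Q) ∧ P) = 1 − 0.940 = 0.060
~~(~~(P ∧ Q) ∧ P) = 1 − 0.060 = 0.940
~~~(~~(P ∧ Q) ∧ P) = 1 − 0.940 = 0.060
~~~(~~(P ∧ Q) ∧ P) → P = min(1, 1 − 0.060 + 0.953) = min(1, 1.893) = 1.000
(~~~(~~(P ∧ Q) ∧ P) → P) ∧ P = min(1.000, 0.953) = 0.953
~((~~~(~~(P ∧ Q) ∧ P) → P) ∧ P) = 1 − 0.953 = 0.047

0.047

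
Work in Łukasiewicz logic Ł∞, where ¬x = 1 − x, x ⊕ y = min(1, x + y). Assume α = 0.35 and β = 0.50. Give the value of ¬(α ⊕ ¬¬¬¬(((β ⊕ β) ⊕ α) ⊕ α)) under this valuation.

β ⊕ β = min(1, 0.50 + 0.50) = min(1, 1.00) = 1.00
(β ⊕ β) ⊕ α = min(1, 1.00 + 0.35) = min(1, 1.35) = 1.00
((β ⊕ β) ⊕ α) ⊕ α = min(1, 1.00 + 0.35) = min(1, 1.35) = 1.00
¬(((β ⊕ β) ⊕ α) ⊕ α) = 1 − 1.00 = 0.00
¬¬(((β ⊕ β) ⊕ α) ⊕ α) = 1 − 0.00 = 1.00
¬¬¬(((β ⊕ β) ⊕ α) ⊕ α) = 1 − 1.00 = 0.00
¬¬¬¬(((β ⊕ β) ⊕ α) ⊕ α) = 1 − 0.00 = 1.00
α ⊕ ¬¬¬¬(((β ⊕ β) ⊕ α) ⊕ α) = min(1, 0.35 + 1.00) = min(1, 1.35) = 1.00
¬(α ⊕ ¬¬¬¬(((β ⊕ β) ⊕ α) ⊕ α)) = 1 − 1.00 = 0.00

0.00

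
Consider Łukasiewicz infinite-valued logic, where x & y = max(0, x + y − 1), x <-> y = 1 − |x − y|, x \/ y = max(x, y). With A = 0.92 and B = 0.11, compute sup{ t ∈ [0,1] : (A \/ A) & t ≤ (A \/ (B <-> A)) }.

A \/ A = max(0.92, 0.92) = 0.92
So the left factor is A \/ A = 0.92.
B <-> A = 1 − |0.11 − 0.92| = 1 − 0.81 = 0.19
A \/ (B <-> A) = max(0.92, 0.19) = 0.92
So the right-hand bound is A \/ (B <-> A) = 0.92.
The residuum of the Łukasiewicz t-norm gives the supremum: min(1, 1 − 0.92 + 0.92).
1 − 0.92 + 0.92 = 1.00, so t = min(1, 1.00) = 1.00.
Check: 0.92 & 1.00 = max(0, 0.92) = 0.92 ≤ 0.92.

1.00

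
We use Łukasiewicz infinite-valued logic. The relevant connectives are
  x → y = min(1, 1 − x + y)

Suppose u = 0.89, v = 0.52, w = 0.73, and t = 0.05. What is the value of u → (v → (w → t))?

0.91

w → t = min(1, 1 − 0.73 + 0.05) = min(1, 0.32) = 0.32
v → (w → t) = min(1, 1 − 0.52 + 0.32) = min(1, 0.80) = 0.80
u → (v → (w → t)) = min(1, 1 − 0.89 + 0.80) = min(1, 0.91) = 0.91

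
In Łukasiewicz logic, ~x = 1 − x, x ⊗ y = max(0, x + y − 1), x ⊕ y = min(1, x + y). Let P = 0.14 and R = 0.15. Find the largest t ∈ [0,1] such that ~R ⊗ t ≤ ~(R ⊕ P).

~R = 1 − 0.15 = 0.85
So the left factor is ~R = 0.85.
R ⊕ P = min(1, 0.15 + 0.14) = min(1, 0.29) = 0.29
~(R ⊕ P) = 1 − 0.29 = 0.71
So the right-hand bound is ~(R ⊕ P) = 0.71.
The residuum of the Łukasiewicz t-norm gives the supremum: min(1, 1 − 0.85 + 0.71).
1 − 0.85 + 0.71 = 0.86, so t = min(1, 0.86) = 0.86.
Check: 0.85 ⊗ 0.86 = max(0, 0.71) = 0.71 ≤ 0.71.

0.86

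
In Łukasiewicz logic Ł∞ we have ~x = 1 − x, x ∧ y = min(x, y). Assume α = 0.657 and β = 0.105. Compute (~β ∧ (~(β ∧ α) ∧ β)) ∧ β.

~β = 1 − 0.105 = 0.895
β ∧ α = min(0.105, 0.657) = 0.105
~(β ∧ α) = 1 − 0.105 = 0.895
~(β ∧ α) ∧ β = min(0.895, 0.105) = 0.105
~β ∧ (~(β ∧ α) ∧ β) = min(0.895, 0.105) = 0.105
(~β ∧ (~(β ∧ α) ∧ β)) ∧ β = min(0.105, 0.105) = 0.105

0.105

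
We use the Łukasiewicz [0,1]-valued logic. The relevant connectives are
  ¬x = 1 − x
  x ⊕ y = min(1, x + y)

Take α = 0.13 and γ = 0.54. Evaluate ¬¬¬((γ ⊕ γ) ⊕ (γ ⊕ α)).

0.00

γ ⊕ γ = min(1, 0.54 + 0.54) = min(1, 1.08) = 1.00
γ ⊕ α = min(1, 0.54 + 0.13) = min(1, 0.67) = 0.67
(γ ⊕ γ) ⊕ (γ ⊕ α) = min(1, 1.00 + 0.67) = min(1, 1.67) = 1.00
¬((γ ⊕ γ) ⊕ (γ ⊕ α)) = 1 − 1.00 = 0.00
¬¬((γ ⊕ γ) ⊕ (γ ⊕ α)) = 1 − 0.00 = 1.00
¬¬¬((γ ⊕ γ) ⊕ (γ ⊕ α)) = 1 − 1.00 = 0.00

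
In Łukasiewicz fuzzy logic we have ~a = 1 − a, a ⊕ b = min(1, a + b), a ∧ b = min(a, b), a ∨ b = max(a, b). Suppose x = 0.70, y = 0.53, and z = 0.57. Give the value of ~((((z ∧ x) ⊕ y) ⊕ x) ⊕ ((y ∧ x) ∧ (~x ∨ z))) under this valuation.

z ∧ x = min(0.57, 0.70) = 0.57
(z ∧ x) ⊕ y = min(1, 0.57 + 0.53) = min(1, 1.10) = 1.00
((z ∧ x) ⊕ y) ⊕ x = min(1, 1.00 + 0.70) = min(1, 1.70) = 1.00
y ∧ x = min(0.53, 0.70) = 0.53
~x = 1 − 0.70 = 0.30
~x ∨ z = max(0.30, 0.57) = 0.57
(y ∧ x) ∧ (~x ∨ z) = min(0.53, 0.57) = 0.53
(((z ∧ x) ⊕ y) ⊕ x) ⊕ ((y ∧ x) ∧ (~x ∨ z)) = min(1, 1.00 + 0.53) = min(1, 1.53) = 1.00
~((((z ∧ x) ⊕ y) ⊕ x) ⊕ ((y ∧ x) ∧ (~x ∨ z))) = 1 − 1.00 = 0.00

0.00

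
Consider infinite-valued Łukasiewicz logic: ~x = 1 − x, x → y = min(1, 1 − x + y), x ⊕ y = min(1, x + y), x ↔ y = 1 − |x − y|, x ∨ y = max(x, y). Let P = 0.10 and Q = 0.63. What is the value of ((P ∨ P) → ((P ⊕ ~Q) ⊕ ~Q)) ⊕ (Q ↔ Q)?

1.00

P ∨ P = max(0.10, 0.10) = 0.10
~Q = 1 − 0.63 = 0.37
P ⊕ ~Q = min(1, 0.10 + 0.37) = min(1, 0.47) = 0.47
(P ⊕ ~Q) ⊕ ~Q = min(1, 0.47 + 0.37) = min(1, 0.84) = 0.84
(P ∨ P) → ((P ⊕ ~Q) ⊕ ~Q) = min(1, 1 − 0.10 + 0.84) = min(1, 1.74) = 1.00
Q ↔ Q = 1 − |0.63 − 0.63| = 1 − 0.00 = 1.00
((P ∨ P) → ((P ⊕ ~Q) ⊕ ~Q)) ⊕ (Q ↔ Q) = min(1, 1.00 + 1.00) = min(1, 2.00) = 1.00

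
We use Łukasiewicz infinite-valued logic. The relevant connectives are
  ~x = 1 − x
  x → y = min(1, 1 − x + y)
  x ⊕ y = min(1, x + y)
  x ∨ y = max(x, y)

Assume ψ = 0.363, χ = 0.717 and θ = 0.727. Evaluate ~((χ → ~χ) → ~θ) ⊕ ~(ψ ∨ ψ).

~χ = 1 − 0.717 = 0.283
χ → ~χ = min(1, 1 − 0.717 + 0.283) = min(1, 0.566) = 0.566
~θ = 1 − 0.727 = 0.273
(χ → ~χ) → ~θ = min(1, 1 − 0.566 + 0.273) = min(1, 0.707) = 0.707
~((χ → ~χ) → ~θ) = 1 − 0.707 = 0.293
ψ ∨ ψ = max(0.363, 0.363) = 0.363
~(ψ ∨ ψ) = 1 − 0.363 = 0.637
~((χ → ~χ) → ~θ) ⊕ ~(ψ ∨ ψ) = min(1, 0.293 + 0.637) = min(1, 0.930) = 0.930

0.930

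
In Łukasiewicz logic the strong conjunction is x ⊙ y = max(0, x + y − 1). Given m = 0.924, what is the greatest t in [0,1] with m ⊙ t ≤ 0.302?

The residuum of the Łukasiewicz t-norm gives the supremum: min(1, 1 − 0.924 + 0.302).
1 − 0.924 + 0.302 = 0.378, so t = min(1, 0.378) = 0.378.
Check: 0.924 ⊙ 0.378 = max(0, 0.302) = 0.302 ≤ 0.302.

0.378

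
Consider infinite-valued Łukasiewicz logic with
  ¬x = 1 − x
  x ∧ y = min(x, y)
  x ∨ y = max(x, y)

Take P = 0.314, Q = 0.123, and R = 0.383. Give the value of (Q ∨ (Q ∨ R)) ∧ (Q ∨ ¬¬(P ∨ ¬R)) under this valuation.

0.383

Q ∨ R = max(0.123, 0.383) = 0.383
Q ∨ (Q ∨ R) = max(0.123, 0.383) = 0.383
¬R = 1 − 0.383 = 0.617
P ∨ ¬R = max(0.314, 0.617) = 0.617
¬(P ∨ ¬R) = 1 − 0.617 = 0.383
¬¬(P ∨ ¬R) = 1 − 0.383 = 0.617
Q ∨ ¬¬(P ∨ ¬R) = max(0.123, 0.617) = 0.617
(Q ∨ (Q ∨ R)) ∧ (Q ∨ ¬¬(P ∨ ¬R)) = min(0.383, 0.617) = 0.383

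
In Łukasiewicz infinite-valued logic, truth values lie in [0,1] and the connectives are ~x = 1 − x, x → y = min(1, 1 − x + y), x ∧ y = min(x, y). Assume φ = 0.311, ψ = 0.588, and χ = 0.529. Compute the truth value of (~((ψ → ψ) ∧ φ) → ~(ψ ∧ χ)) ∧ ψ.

ψ → ψ = min(1, 1 − 0.588 + 0.588) = min(1, 1.000) = 1.000
(ψ → ψ) ∧ φ = min(1.000, 0.311) = 0.311
~((ψ → ψ) ∧ φ) = 1 − 0.311 = 0.689
ψ ∧ χ = min(0.588, 0.529) = 0.529
~(ψ ∧ χ) = 1 − 0.529 = 0.471
~((ψ → ψ) ∧ φ) → ~(ψ ∧ χ) = min(1, 1 − 0.689 + 0.471) = min(1, 0.782) = 0.782
(~((ψ → ψ) ∧ φ) → ~(ψ ∧ χ)) ∧ ψ = min(0.782, 0.588) = 0.588

0.588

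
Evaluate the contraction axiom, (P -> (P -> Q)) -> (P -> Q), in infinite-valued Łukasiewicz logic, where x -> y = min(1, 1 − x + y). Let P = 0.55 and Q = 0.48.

0.93

P -> Q = min(1, 1 − 0.55 + 0.48) = min(1, 0.93) = 0.93
P -> (P -> Q) = min(1, 1 − 0.55 + 0.93) = min(1, 1.38) = 1.00
(P -> (P -> Q)) -> (P -> Q) = min(1, 1 − 1.00 + 0.93) = min(1, 0.93) = 0.93
(The value 0.93 < 1 shows this instance is not satisfied; fails in Ł∞ (the t-norm is not idempotent).)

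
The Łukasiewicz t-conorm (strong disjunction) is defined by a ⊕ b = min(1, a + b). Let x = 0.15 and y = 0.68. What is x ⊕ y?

0.83

x ⊕ y = min(1, 0.15 + 0.68) = min(1, 0.83) = 0.83
For comparison, the Gödel t-conorm max(a, b) would give 0.68.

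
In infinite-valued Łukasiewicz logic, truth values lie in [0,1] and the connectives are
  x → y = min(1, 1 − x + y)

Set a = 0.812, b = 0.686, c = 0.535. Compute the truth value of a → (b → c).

1.000

b → c = min(1, 1 − 0.686 + 0.535) = min(1, 0.849) = 0.849
a → (b → c) = min(1, 1 − 0.812 + 0.849) = min(1, 1.037) = 1.000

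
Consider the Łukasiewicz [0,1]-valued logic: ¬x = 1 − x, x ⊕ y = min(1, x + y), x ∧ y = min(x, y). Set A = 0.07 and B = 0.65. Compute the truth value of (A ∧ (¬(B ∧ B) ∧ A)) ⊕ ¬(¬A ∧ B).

B ∧ B = min(0.65, 0.65) = 0.65
¬(B ∧ B) = 1 − 0.65 = 0.35
¬(B ∧ B) ∧ A = min(0.35, 0.07) = 0.07
A ∧ (¬(B ∧ B) ∧ A) = min(0.07, 0.07) = 0.07
¬A = 1 − 0.07 = 0.93
¬A ∧ B = min(0.93, 0.65) = 0.65
¬(¬A ∧ B) = 1 − 0.65 = 0.35
(A ∧ (¬(B ∧ B) ∧ A)) ⊕ ¬(¬A ∧ B) = min(1, 0.07 + 0.35) = min(1, 0.42) = 0.42

0.42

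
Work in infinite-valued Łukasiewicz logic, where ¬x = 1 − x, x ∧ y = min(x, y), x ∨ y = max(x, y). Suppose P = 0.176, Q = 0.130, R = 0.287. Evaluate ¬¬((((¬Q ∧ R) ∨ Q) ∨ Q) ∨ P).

0.287

¬Q = 1 − 0.130 = 0.870
¬Q ∧ R = min(0.870, 0.287) = 0.287
(¬Q ∧ R) ∨ Q = max(0.287, 0.130) = 0.287
((¬Q ∧ R) ∨ Q) ∨ Q = max(0.287, 0.130) = 0.287
(((¬Q ∧ R) ∨ Q) ∨ Q) ∨ P = max(0.287, 0.176) = 0.287
¬((((¬Q ∧ R) ∨ Q) ∨ Q) ∨ P) = 1 − 0.287 = 0.713
¬¬((((¬Q ∧ R) ∨ Q) ∨ Q) ∨ P) = 1 − 0.713 = 0.287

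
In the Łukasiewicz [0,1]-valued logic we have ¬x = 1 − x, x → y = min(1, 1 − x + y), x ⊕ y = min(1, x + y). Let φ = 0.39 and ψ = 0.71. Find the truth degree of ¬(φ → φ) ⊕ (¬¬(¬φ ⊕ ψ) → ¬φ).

φ → φ = min(1, 1 − 0.39 + 0.39) = min(1, 1.00) = 1.00
¬(φ → φ) = 1 − 1.00 = 0.00
¬φ = 1 − 0.39 = 0.61
¬φ ⊕ ψ = min(1, 0.61 + 0.71) = min(1, 1.32) = 1.00
¬(¬φ ⊕ ψ) = 1 − 1.00 = 0.00
¬¬(¬φ ⊕ ψ) = 1 − 0.00 = 1.00
¬¬(¬φ ⊕ ψ) → ¬φ = min(1, 1 − 1.00 + 0.61) = min(1, 0.61) = 0.61
¬(φ → φ) ⊕ (¬¬(¬φ ⊕ ψ) → ¬φ) = min(1, 0.00 + 0.61) = min(1, 0.61) = 0.61

0.61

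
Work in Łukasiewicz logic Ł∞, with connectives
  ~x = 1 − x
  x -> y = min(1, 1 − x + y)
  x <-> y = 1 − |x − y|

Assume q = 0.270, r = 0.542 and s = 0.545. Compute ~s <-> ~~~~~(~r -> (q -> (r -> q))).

0.545

~s = 1 − 0.545 = 0.455
~r = 1 − 0.542 = 0.458
r -> q = min(1, 1 − 0.542 + 0.270) = min(1, 0.728) = 0.728
q -> (r -> q) = min(1, 1 − 0.270 + 0.728) = min(1, 1.458) = 1.000
~r -> (q -> (r -> q)) = min(1, 1 − 0.458 + 1.000) = min(1, 1.542) = 1.000
~(~r -> (q -> (r -> q))) = 1 − 1.000 = 0.000
~~(~r -> (q -> (r -> q))) = 1 − 0.000 = 1.000
~~~(~r -> (q -> (r -> q))) = 1 − 1.000 = 0.000
~~~~(~r -> (q -> (r -> q))) = 1 − 0.000 = 1.000
~~~~~(~r -> (q -> (r -> q))) = 1 − 1.000 = 0.000
~s <-> ~~~~~(~r -> (q -> (r -> q))) = 1 − |0.455 − 0.000| = 1 − 0.455 = 0.545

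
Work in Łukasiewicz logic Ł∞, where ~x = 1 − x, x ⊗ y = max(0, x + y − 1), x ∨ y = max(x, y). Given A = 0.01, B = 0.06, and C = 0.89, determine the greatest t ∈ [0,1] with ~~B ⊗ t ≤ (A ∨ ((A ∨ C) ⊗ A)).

~B = 1 − 0.06 = 0.94
~~B = 1 − 0.94 = 0.06
So the left factor is ~~B = 0.06.
A ∨ C = max(0.01, 0.89) = 0.89
(A ∨ C) ⊗ A = max(0, 0.89 + 0.01 − 1) = max(0, -0.10) = 0.00
A ∨ ((A ∨ C) ⊗ A) = max(0.01, 0.00) = 0.01
So the right-hand bound is A ∨ ((A ∨ C) ⊗ A) = 0.01.
The residuum of the Łukasiewicz t-norm gives the supremum: min(1, 1 − 0.06 + 0.01).
1 − 0.06 + 0.01 = 0.95, so t = min(1, 0.95) = 0.95.
Check: 0.06 ⊗ 0.95 = max(0, 0.01) = 0.01 ≤ 0.01.

0.95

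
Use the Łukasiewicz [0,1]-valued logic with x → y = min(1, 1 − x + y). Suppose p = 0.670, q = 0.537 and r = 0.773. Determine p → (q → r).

1.000

q → r = min(1, 1 − 0.537 + 0.773) = min(1, 1.236) = 1.000
p → (q → r) = min(1, 1 − 0.670 + 1.000) = min(1, 1.330) = 1.000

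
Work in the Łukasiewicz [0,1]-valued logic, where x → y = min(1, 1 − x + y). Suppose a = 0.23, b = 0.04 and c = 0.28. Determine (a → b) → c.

a → b = min(1, 1 − 0.23 + 0.04) = min(1, 0.81) = 0.81
(a → b) → c = min(1, 1 − 0.81 + 0.28) = min(1, 0.47) = 0.47

0.47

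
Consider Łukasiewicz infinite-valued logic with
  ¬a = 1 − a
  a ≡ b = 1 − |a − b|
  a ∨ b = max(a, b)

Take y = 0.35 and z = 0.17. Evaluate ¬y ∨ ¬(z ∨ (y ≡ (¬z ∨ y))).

¬y = 1 − 0.35 = 0.65
¬z = 1 − 0.17 = 0.83
¬z ∨ y = max(0.83, 0.35) = 0.83
y ≡ (¬z ∨ y) = 1 − |0.35 − 0.83| = 1 − 0.48 = 0.52
z ∨ (y ≡ (¬z ∨ y)) = max(0.17, 0.52) = 0.52
¬(z ∨ (y ≡ (¬z ∨ y))) = 1 − 0.52 = 0.48
¬y ∨ ¬(z ∨ (y ≡ (¬z ∨ y))) = max(0.65, 0.48) = 0.65

0.65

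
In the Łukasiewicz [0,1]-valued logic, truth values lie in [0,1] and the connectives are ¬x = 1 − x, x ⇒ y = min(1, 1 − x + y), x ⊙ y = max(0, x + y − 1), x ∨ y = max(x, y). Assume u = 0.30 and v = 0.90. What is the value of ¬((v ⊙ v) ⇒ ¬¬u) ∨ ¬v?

v ⊙ v = max(0, 0.90 + 0.90 − 1) = max(0, 0.80) = 0.80
¬u = 1 − 0.30 = 0.70
¬¬u = 1 − 0.70 = 0.30
(v ⊙ v) ⇒ ¬¬u = min(1, 1 − 0.80 + 0.30) = min(1, 0.50) = 0.50
¬((v ⊙ v) ⇒ ¬¬u) = 1 − 0.50 = 0.50
¬v = 1 − 0.90 = 0.10
¬((v ⊙ v) ⇒ ¬¬u) ∨ ¬v = max(0.50, 0.10) = 0.50

0.50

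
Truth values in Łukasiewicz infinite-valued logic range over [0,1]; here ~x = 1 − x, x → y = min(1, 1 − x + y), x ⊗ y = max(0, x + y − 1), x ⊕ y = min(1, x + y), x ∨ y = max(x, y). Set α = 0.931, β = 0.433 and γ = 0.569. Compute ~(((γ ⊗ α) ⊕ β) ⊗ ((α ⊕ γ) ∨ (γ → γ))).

γ ⊗ α = max(0, 0.569 + 0.931 − 1) = max(0, 0.500) = 0.500
(γ ⊗ α) ⊕ β = min(1, 0.500 + 0.433) = min(1, 0.933) = 0.933
α ⊕ γ = min(1, 0.931 + 0.569) = min(1, 1.500) = 1.000
γ → γ = min(1, 1 − 0.569 + 0.569) = min(1, 1.000) = 1.000
(α ⊕ γ) ∨ (γ → γ) = max(1.000, 1.000) = 1.000
((γ ⊗ α) ⊕ β) ⊗ ((α ⊕ γ) ∨ (γ → γ)) = max(0, 0.933 + 1.000 − 1) = max(0, 0.933) = 0.933
~(((γ ⊗ α) ⊕ β) ⊗ ((α ⊕ γ) ∨ (γ → γ))) = 1 − 0.933 = 0.067

0.067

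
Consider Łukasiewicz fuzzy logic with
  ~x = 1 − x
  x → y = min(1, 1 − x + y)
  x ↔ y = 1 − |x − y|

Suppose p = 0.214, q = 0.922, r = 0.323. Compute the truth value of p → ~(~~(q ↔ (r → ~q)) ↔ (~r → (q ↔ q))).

0.953

~q = 1 − 0.922 = 0.078
r → ~q = min(1, 1 − 0.323 + 0.078) = min(1, 0.755) = 0.755
q ↔ (r → ~q) = 1 − |0.922 − 0.755| = 1 − 0.167 = 0.833
~(q ↔ (r → ~q)) = 1 − 0.833 = 0.167
~~(q ↔ (r → ~q)) = 1 − 0.167 = 0.833
~r = 1 − 0.323 = 0.677
q ↔ q = 1 − |0.922 − 0.922| = 1 − 0.000 = 1.000
~r → (q ↔ q) = min(1, 1 − 0.677 + 1.000) = min(1, 1.323) = 1.000
~~(q ↔ (r → ~q)) ↔ (~r → (q ↔ q)) = 1 − |0.833 − 1.000| = 1 − 0.167 = 0.833
~(~~(q ↔ (r → ~q)) ↔ (~r → (q ↔ q))) = 1 − 0.833 = 0.167
p → ~(~~(q ↔ (r → ~q)) ↔ (~r → (q ↔ q))) = min(1, 1 − 0.214 + 0.167) = min(1, 0.953) = 0.953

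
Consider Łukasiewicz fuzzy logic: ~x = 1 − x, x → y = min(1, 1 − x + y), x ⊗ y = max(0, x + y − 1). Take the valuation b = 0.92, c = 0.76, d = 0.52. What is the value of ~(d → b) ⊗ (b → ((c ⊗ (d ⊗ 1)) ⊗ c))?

0.00

d → b = min(1, 1 − 0.52 + 0.92) = min(1, 1.40) = 1.00
~(d → b) = 1 − 1.00 = 0.00
d ⊗ 1 = max(0, 0.52 + 1.00 − 1) = max(0, 0.52) = 0.52
c ⊗ (d ⊗ 1) = max(0, 0.76 + 0.52 − 1) = max(0, 0.28) = 0.28
(c ⊗ (d ⊗ 1)) ⊗ c = max(0, 0.28 + 0.76 − 1) = max(0, 0.04) = 0.04
b → ((c ⊗ (d ⊗ 1)) ⊗ c) = min(1, 1 − 0.92 + 0.04) = min(1, 0.12) = 0.12
~(d → b) ⊗ (b → ((c ⊗ (d ⊗ 1)) ⊗ c)) = max(0, 0.00 + 0.12 − 1) = max(0, -0.88) = 0.00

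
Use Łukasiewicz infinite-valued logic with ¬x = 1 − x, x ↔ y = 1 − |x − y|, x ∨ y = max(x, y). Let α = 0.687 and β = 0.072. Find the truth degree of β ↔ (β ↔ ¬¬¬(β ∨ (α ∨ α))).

α ∨ α = max(0.687, 0.687) = 0.687
β ∨ (α ∨ α) = max(0.072, 0.687) = 0.687
¬(β ∨ (α ∨ α)) = 1 − 0.687 = 0.313
¬¬(β ∨ (α ∨ α)) = 1 − 0.313 = 0.687
¬¬¬(β ∨ (α ∨ α)) = 1 − 0.687 = 0.313
β ↔ ¬¬¬(β ∨ (α ∨ α)) = 1 − |0.072 − 0.313| = 1 − 0.241 = 0.759
β ↔ (β ↔ ¬¬¬(β ∨ (α ∨ α))) = 1 − |0.072 − 0.759| = 1 − 0.687 = 0.313

0.313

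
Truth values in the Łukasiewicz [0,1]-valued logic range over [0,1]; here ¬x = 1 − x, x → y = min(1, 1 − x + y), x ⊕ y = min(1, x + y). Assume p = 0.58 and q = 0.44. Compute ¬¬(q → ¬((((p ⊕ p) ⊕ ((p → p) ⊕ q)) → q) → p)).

p ⊕ p = min(1, 0.58 + 0.58) = min(1, 1.16) = 1.00
p → p = min(1, 1 − 0.58 + 0.58) = min(1, 1.00) = 1.00
(p → p) ⊕ q = min(1, 1.00 + 0.44) = min(1, 1.44) = 1.00
(p ⊕ p) ⊕ ((p → p) ⊕ q) = min(1, 1.00 + 1.00) = min(1, 2.00) = 1.00
((p ⊕ p) ⊕ ((p → p) ⊕ q)) → q = min(1, 1 − 1.00 + 0.44) = min(1, 0.44) = 0.44
(((p ⊕ p) ⊕ ((p → p) ⊕ q)) → q) → p = min(1, 1 − 0.44 + 0.58) = min(1, 1.14) = 1.00
¬((((p ⊕ p) ⊕ ((p → p) ⊕ q)) → q) → p) = 1 − 1.00 = 0.00
q → ¬((((p ⊕ p) ⊕ ((p → p) ⊕ q)) → q) → p) = min(1, 1 − 0.44 + 0.00) = min(1, 0.56) = 0.56
¬(q → ¬((((p ⊕ p) ⊕ ((p → p) ⊕ q)) → q) → p)) = 1 − 0.56 = 0.44
¬¬(q → ¬((((p ⊕ p) ⊕ ((p → p) ⊕ q)) → q) → p)) = 1 − 0.44 = 0.56

0.56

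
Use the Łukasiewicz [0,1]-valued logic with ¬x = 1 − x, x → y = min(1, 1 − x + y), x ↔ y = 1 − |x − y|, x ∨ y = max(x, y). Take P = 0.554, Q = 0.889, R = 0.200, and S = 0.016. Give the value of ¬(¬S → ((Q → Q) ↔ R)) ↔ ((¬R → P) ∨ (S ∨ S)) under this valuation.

0.970

¬S = 1 − 0.016 = 0.984
Q → Q = min(1, 1 − 0.889 + 0.889) = min(1, 1.000) = 1.000
(Q → Q) ↔ R = 1 − |1.000 − 0.200| = 1 − 0.800 = 0.200
¬S → ((Q → Q) ↔ R) = min(1, 1 − 0.984 + 0.200) = min(1, 0.216) = 0.216
¬(¬S → ((Q → Q) ↔ R)) = 1 − 0.216 = 0.784
¬R = 1 − 0.200 = 0.800
¬R → P = min(1, 1 − 0.800 + 0.554) = min(1, 0.754) = 0.754
S ∨ S = max(0.016, 0.016) = 0.016
(¬R → P) ∨ (S ∨ S) = max(0.754, 0.016) = 0.754
¬(¬S → ((Q → Q) ↔ R)) ↔ ((¬R → P) ∨ (S ∨ S)) = 1 − |0.784 − 0.754| = 1 − 0.030 = 0.970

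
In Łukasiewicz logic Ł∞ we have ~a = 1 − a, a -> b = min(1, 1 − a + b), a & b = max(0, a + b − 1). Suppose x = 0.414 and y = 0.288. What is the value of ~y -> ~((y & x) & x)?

1.000

~y = 1 − 0.288 = 0.712
y & x = max(0, 0.288 + 0.414 − 1) = max(0, -0.298) = 0.000
(y & x) & x = max(0, 0.000 + 0.414 − 1) = max(0, -0.586) = 0.000
~((y & x) & x) = 1 − 0.000 = 1.000
~y -> ~((y & x) & x) = min(1, 1 − 0.712 + 1.000) = min(1, 1.288) = 1.000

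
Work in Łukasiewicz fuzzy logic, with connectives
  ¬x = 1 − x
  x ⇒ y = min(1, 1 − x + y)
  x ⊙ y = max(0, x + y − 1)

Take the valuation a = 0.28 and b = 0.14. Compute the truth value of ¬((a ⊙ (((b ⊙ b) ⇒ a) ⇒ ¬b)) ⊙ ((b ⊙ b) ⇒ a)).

0.86

b ⊙ b = max(0, 0.14 + 0.14 − 1) = max(0, -0.72) = 0.00
(b ⊙ b) ⇒ a = min(1, 1 − 0.00 + 0.28) = min(1, 1.28) = 1.00
¬b = 1 − 0.14 = 0.86
((b ⊙ b) ⇒ a) ⇒ ¬b = min(1, 1 − 1.00 + 0.86) = min(1, 0.86) = 0.86
a ⊙ (((b ⊙ b) ⇒ a) ⇒ ¬b) = max(0, 0.28 + 0.86 − 1) = max(0, 0.14) = 0.14
(a ⊙ (((b ⊙ b) ⇒ a) ⇒ ¬b)) ⊙ ((b ⊙ b) ⇒ a) = max(0, 0.14 + 1.00 − 1) = max(0, 0.14) = 0.14
¬((a ⊙ (((b ⊙ b) ⇒ a) ⇒ ¬b)) ⊙ ((b ⊙ b) ⇒ a)) = 1 − 0.14 = 0.86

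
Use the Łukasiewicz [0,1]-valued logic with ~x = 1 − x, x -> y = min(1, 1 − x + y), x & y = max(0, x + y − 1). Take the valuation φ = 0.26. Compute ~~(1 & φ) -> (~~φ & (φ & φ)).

0.74

1 & φ = max(0, 1.00 + 0.26 − 1) = max(0, 0.26) = 0.26
~(1 & φ) = 1 − 0.26 = 0.74
~~(1 & φ) = 1 − 0.74 = 0.26
~φ = 1 − 0.26 = 0.74
~~φ = 1 − 0.74 = 0.26
φ & φ = max(0, 0.26 + 0.26 − 1) = max(0, -0.48) = 0.00
~~φ & (φ & φ) = max(0, 0.26 + 0.00 − 1) = max(0, -0.74) = 0.00
~~(1 & φ) -> (~~φ & (φ & φ)) = min(1, 1 − 0.26 + 0.00) = min(1, 0.74) = 0.74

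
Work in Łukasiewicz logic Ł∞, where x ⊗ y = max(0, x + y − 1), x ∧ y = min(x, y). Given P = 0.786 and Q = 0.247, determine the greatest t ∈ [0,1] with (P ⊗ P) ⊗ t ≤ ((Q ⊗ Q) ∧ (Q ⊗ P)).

P ⊗ P = max(0, 0.786 + 0.786 − 1) = max(0, 0.572) = 0.572
So the left factor is P ⊗ P = 0.572.
Q ⊗ Q = max(0, 0.247 + 0.247 − 1) = max(0, -0.506) = 0.000
Q ⊗ P = max(0, 0.247 + 0.786 − 1) = max(0, 0.033) = 0.033
(Q ⊗ Q) ∧ (Q ⊗ P) = min(0.000, 0.033) = 0.000
So the right-hand bound is (Q ⊗ Q) ∧ (Q ⊗ P) = 0.000.
The residuum of the Łukasiewicz t-norm gives the supremum: min(1, 1 − 0.572 + 0.000).
1 − 0.572 + 0.000 = 0.428, so t = min(1, 0.428) = 0.428.
Check: 0.572 ⊗ 0.428 = max(0, 0.000) = 0.000 ≤ 0.000.

0.428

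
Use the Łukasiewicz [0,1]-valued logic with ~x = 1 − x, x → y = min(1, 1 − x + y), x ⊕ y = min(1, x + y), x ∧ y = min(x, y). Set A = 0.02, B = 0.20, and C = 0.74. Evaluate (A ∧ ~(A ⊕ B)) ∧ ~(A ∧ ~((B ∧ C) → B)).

A ⊕ B = min(1, 0.02 + 0.20) = min(1, 0.22) = 0.22
~(A ⊕ B) = 1 − 0.22 = 0.78
A ∧ ~(A ⊕ B) = min(0.02, 0.78) = 0.02
B ∧ C = min(0.20, 0.74) = 0.20
(B ∧ C) → B = min(1, 1 − 0.20 + 0.20) = min(1, 1.00) = 1.00
~((B ∧ C) → B) = 1 − 1.00 = 0.00
A ∧ ~((B ∧ C) → B) = min(0.02, 0.00) = 0.00
~(A ∧ ~((B ∧ C) → B)) = 1 − 0.00 = 1.00
(A ∧ ~(A ⊕ B)) ∧ ~(A ∧ ~((B ∧ C) → B)) = min(0.02, 1.00) = 0.02

0.02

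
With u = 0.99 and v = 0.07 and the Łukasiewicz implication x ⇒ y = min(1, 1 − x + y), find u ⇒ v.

u ⇒ v = min(1, 1 − 0.99 + 0.07) = min(1, 0.08) = 0.08
For comparison, the Gödel implication (1 if x ≤ y else y) would give 0.07.

0.08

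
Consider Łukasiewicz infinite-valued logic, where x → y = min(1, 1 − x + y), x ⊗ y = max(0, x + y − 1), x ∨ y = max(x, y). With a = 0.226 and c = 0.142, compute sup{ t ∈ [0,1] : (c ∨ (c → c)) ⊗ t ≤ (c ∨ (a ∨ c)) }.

0.226

c → c = min(1, 1 − 0.142 + 0.142) = min(1, 1.000) = 1.000
c ∨ (c → c) = max(0.142, 1.000) = 1.000
So the left factor is c ∨ (c → c) = 1.000.
a ∨ c = max(0.226, 0.142) = 0.226
c ∨ (a ∨ c) = max(0.142, 0.226) = 0.226
So the right-hand bound is c ∨ (a ∨ c) = 0.226.
The residuum of the Łukasiewicz t-norm gives the supremum: min(1, 1 − 1.000 + 0.226).
1 − 1.000 + 0.226 = 0.226, so t = min(1, 0.226) = 0.226.
Check: 1.000 ⊗ 0.226 = max(0, 0.226) = 0.226 ≤ 0.226.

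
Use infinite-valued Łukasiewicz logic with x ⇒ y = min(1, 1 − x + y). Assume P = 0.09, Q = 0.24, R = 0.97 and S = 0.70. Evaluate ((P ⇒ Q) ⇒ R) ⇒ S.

P ⇒ Q = min(1, 1 − 0.09 + 0.24) = min(1, 1.15) = 1.00
(P ⇒ Q) ⇒ R = min(1, 1 − 1.00 + 0.97) = min(1, 0.97) = 0.97
((P ⇒ Q) ⇒ R) ⇒ S = min(1, 1 − 0.97 + 0.70) = min(1, 0.73) = 0.73

0.73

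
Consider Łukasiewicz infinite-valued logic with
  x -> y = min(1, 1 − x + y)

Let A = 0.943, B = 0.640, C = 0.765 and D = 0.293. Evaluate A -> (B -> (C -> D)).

0.945

C -> D = min(1, 1 − 0.765 + 0.293) = min(1, 0.528) = 0.528
B -> (C -> D) = min(1, 1 − 0.640 + 0.528) = min(1, 0.888) = 0.888
A -> (B -> (C -> D)) = min(1, 1 − 0.943 + 0.888) = min(1, 0.945) = 0.945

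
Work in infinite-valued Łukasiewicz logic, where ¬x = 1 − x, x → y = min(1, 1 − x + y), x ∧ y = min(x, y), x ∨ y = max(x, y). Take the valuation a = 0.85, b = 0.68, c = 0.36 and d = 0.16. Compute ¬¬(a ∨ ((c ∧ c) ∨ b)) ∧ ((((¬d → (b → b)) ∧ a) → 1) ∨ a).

0.85

c ∧ c = min(0.36, 0.36) = 0.36
(c ∧ c) ∨ b = max(0.36, 0.68) = 0.68
a ∨ ((c ∧ c) ∨ b) = max(0.85, 0.68) = 0.85
¬(a ∨ ((c ∧ c) ∨ b)) = 1 − 0.85 = 0.15
¬¬(a ∨ ((c ∧ c) ∨ b)) = 1 − 0.15 = 0.85
¬d = 1 − 0.16 = 0.84
b → b = min(1, 1 − 0.68 + 0.68) = min(1, 1.00) = 1.00
¬d → (b → b) = min(1, 1 − 0.84 + 1.00) = min(1, 1.16) = 1.00
(¬d → (b → b)) ∧ a = min(1.00, 0.85) = 0.85
((¬d → (b → b)) ∧ a) → 1 = min(1, 1 − 0.85 + 1.00) = min(1, 1.15) = 1.00
(((¬d → (b → b)) ∧ a) → 1) ∨ a = max(1.00, 0.85) = 1.00
¬¬(a ∨ ((c ∧ c) ∨ b)) ∧ ((((¬d → (b → b)) ∧ a) → 1) ∨ a) = min(0.85, 1.00) = 0.85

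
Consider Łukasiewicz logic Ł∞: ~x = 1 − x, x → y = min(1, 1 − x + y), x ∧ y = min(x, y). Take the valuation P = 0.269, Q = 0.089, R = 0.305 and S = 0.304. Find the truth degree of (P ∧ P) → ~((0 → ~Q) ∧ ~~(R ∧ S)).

P ∧ P = min(0.269, 0.269) = 0.269
~Q = 1 − 0.089 = 0.911
0 → ~Q = min(1, 1 − 0.000 + 0.911) = min(1, 1.911) = 1.000
R ∧ S = min(0.305, 0.304) = 0.304
~(R ∧ S) = 1 − 0.304 = 0.696
~~(R ∧ S) = 1 − 0.696 = 0.304
(0 → ~Q) ∧ ~~(R ∧ S) = min(1.000, 0.304) = 0.304
~((0 → ~Q) ∧ ~~(R ∧ S)) = 1 − 0.304 = 0.696
(P ∧ P) → ~((0 → ~Q) ∧ ~~(R ∧ S)) = min(1, 1 − 0.269 + 0.696) = min(1, 1.427) = 1.000

1.000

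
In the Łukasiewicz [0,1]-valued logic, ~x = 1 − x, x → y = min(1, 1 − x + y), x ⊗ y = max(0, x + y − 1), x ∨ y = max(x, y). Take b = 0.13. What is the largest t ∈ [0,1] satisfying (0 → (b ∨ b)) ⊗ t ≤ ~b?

b ∨ b = max(0.13, 0.13) = 0.13
0 → (b ∨ b) = min(1, 1 − 0.00 + 0.13) = min(1, 1.13) = 1.00
So the left factor is 0 → (b ∨ b) = 1.00.
~b = 1 − 0.13 = 0.87
So the right-hand bound is ~b = 0.87.
The residuum of the Łukasiewicz t-norm gives the supremum: min(1, 1 − 1.00 + 0.87).
1 − 1.00 + 0.87 = 0.87, so t = min(1, 0.87) = 0.87.
Check: 1.00 ⊗ 0.87 = max(0, 0.87) = 0.87 ≤ 0.87.

0.87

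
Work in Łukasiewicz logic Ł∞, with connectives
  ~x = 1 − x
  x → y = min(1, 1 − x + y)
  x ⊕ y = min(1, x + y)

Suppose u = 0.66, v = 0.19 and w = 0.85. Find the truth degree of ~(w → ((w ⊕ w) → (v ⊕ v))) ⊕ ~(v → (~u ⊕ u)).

0.47

w ⊕ w = min(1, 0.85 + 0.85) = min(1, 1.70) = 1.00
v ⊕ v = min(1, 0.19 + 0.19) = min(1, 0.38) = 0.38
(w ⊕ w) → (v ⊕ v) = min(1, 1 − 1.00 + 0.38) = min(1, 0.38) = 0.38
w → ((w ⊕ w) → (v ⊕ v)) = min(1, 1 − 0.85 + 0.38) = min(1, 0.53) = 0.53
~(w → ((w ⊕ w) → (v ⊕ v))) = 1 − 0.53 = 0.47
~u = 1 − 0.66 = 0.34
~u ⊕ u = min(1, 0.34 + 0.66) = min(1, 1.00) = 1.00
v → (~u ⊕ u) = min(1, 1 − 0.19 + 1.00) = min(1, 1.81) = 1.00
~(v → (~u ⊕ u)) = 1 − 1.00 = 0.00
~(w → ((w ⊕ w) → (v ⊕ v))) ⊕ ~(v → (~u ⊕ u)) = min(1, 0.47 + 0.00) = min(1, 0.47) = 0.47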